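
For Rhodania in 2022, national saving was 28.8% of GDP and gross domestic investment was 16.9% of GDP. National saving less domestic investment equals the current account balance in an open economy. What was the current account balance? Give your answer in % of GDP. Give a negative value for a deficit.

CA = S - I = 28.8 - 16.9 = 11.9

11.9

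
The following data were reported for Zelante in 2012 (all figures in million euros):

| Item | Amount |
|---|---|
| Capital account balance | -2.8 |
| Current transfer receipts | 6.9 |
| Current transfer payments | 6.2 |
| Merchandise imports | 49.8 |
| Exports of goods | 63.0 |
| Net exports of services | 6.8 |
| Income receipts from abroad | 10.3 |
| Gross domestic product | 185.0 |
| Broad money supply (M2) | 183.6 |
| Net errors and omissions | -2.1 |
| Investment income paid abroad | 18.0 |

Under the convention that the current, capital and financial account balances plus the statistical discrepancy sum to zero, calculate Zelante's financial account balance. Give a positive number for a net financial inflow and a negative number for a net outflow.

Goods balance = 63.0 - 49.8 = 13.2
Services balance = 6.8
Trade balance (goods + services) = 13.2 + 6.8 = 20.0
Net primary income = 10.3 - 18.0 = -7.7
Net secondary income = 6.9 - 6.2 = 0.7
Current account = 20.0 + (-7.7) + 0.7 = 13.0
Financial account = -(13.0 + (-2.8) + (-2.1)) = -8.1

-8.1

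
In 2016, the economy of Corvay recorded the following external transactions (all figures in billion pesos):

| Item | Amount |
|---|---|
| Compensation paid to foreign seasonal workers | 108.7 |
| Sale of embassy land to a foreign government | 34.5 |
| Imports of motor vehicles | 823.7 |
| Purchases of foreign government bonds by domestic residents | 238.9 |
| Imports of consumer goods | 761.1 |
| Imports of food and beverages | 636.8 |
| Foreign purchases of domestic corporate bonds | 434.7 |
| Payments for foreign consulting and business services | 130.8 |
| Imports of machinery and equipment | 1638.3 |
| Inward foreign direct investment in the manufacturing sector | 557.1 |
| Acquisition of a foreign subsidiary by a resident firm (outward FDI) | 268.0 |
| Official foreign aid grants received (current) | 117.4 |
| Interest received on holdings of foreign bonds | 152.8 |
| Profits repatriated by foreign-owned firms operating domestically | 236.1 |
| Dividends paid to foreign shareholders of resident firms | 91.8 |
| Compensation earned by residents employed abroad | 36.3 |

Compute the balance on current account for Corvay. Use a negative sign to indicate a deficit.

-4120.8

Goods: -636.8 - 761.1 - 823.7 - 1638.3 = -3859.9
Services: -130.8
Primary income: 36.3 - 236.1 - 91.8 + 152.8 - 108.7 = -247.5
Secondary income: 117.4
Current account = (-3859.9) + (-130.8) + (-247.5) + 117.4 = -4120.8
(Excluded from the current account — capital account: sale of embassy land to a foreign government 34.5; financial account: purchases of foreign government bonds by domestic residents 238.9, foreign purchases of domestic corporate bonds 434.7, inward foreign direct investment in the manufacturing sector 557.1, acquisition of a foreign subsidiary by a resident firm (outward FDI) 268.0.)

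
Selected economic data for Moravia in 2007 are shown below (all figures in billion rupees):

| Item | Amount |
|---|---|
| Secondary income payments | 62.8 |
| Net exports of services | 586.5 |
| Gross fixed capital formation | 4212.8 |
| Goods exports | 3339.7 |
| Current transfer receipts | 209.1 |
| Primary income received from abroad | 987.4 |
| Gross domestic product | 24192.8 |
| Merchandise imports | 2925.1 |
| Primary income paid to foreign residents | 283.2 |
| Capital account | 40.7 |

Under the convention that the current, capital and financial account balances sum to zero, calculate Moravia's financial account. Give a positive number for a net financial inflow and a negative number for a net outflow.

Goods balance = 3339.7 - 2925.1 = 414.6
Services balance = 586.5
Trade balance (goods + services) = 414.6 + 586.5 = 1001.1
Net primary income = 987.4 - 283.2 = 704.2
Net secondary income = 209.1 - 62.8 = 146.3
Current account = 1001.1 + 704.2 + 146.3 = 1851.6
Financial account = -(1851.6 + 40.7) = -1892.3

-1892.3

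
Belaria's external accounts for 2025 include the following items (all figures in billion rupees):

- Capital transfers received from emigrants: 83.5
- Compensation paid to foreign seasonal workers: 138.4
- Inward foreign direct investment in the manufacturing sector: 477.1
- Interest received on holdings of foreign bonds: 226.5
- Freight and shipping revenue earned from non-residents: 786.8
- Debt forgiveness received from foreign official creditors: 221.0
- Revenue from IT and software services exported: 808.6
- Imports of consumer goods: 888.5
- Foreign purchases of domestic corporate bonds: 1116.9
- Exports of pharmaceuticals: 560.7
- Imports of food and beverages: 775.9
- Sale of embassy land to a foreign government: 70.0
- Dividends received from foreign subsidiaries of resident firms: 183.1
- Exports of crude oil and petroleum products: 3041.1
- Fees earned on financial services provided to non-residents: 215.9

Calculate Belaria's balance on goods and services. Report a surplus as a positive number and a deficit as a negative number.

Goods: 560.7 - 888.5 + 3041.1 - 775.9 = 1937.4
Services: 808.6 + 786.8 + 215.9 = 1811.3
Trade balance = 1937.4 + 1811.3 = 3748.7
(Excluded from the trade balance — capital account: capital transfers received from emigrants 83.5, debt forgiveness received from foreign official creditors 221.0, sale of embassy land to a foreign government 70.0; primary income: compensation paid to foreign seasonal workers 138.4, interest received on holdings of foreign bonds 226.5, dividends received from foreign subsidiaries of resident firms 183.1; financial account: inward foreign direct investment in the manufacturing sector 477.1, foreign purchases of domestic corporate bonds 1116.9.)

3748.7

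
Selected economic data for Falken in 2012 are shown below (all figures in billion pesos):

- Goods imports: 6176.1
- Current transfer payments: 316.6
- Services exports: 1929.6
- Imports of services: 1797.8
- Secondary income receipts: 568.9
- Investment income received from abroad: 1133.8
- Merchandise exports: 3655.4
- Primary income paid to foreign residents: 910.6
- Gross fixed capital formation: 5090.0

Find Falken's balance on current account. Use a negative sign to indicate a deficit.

-1913.4

Goods balance = 3655.4 - 6176.1 = -2520.7
Services balance = 1929.6 - 1797.8 = 131.8
Trade balance (goods + services) = -2520.7 + 131.8 = -2388.9
Net primary income = 1133.8 - 910.6 = 223.2
Net secondary income = 568.9 - 316.6 = 252.3
Current account = -2388.9 + 223.2 + 252.3 = -1913.4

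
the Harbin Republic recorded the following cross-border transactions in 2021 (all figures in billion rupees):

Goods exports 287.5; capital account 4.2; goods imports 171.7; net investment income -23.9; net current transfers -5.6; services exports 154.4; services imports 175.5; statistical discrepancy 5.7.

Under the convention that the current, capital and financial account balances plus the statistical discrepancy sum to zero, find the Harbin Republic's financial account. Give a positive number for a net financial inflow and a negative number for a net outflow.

-75.1

Goods balance = 287.5 - 171.7 = 115.8
Services balance = 154.4 - 175.5 = -21.1
Trade balance (goods + services) = 115.8 + (-21.1) = 94.7
Net primary income = -23.9
Net secondary income = -5.6
Current account = 94.7 + (-23.9) + (-5.6) = 65.2
Financial account = -(65.2 + 4.2 + 5.7) = -75.1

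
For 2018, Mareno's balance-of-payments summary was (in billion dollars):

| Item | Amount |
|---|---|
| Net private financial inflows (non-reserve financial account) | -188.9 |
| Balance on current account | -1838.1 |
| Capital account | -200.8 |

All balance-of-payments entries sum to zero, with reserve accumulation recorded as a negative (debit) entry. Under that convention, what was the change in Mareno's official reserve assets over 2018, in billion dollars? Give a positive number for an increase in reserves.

Official reserve transactions balance = -((-1838.1) + (-200.8) + (-188.9)) = 2227.8
An accumulation of reserves is recorded as a debit (negative entry), so the change in the stock of reserves is the negative of that balance.
Change in official reserves = -(2227.8) = -2227.8

-2227.8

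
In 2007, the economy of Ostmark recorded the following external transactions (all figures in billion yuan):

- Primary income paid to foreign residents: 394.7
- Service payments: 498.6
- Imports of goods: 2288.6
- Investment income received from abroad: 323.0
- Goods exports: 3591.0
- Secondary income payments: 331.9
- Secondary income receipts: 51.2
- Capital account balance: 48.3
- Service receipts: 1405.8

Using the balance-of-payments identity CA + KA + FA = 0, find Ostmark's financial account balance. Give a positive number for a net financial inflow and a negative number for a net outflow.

-1905.5

Goods balance = 3591.0 - 2288.6 = 1302.4
Services balance = 1405.8 - 498.6 = 907.2
Trade balance (goods + services) = 1302.4 + 907.2 = 2209.6
Net primary income = 323.0 - 394.7 = -71.7
Net secondary income = 51.2 - 331.9 = -280.7
Current account = 2209.6 + (-71.7) + (-280.7) = 1857.2
Financial account = -(1857.2 + 48.3) = -1905.5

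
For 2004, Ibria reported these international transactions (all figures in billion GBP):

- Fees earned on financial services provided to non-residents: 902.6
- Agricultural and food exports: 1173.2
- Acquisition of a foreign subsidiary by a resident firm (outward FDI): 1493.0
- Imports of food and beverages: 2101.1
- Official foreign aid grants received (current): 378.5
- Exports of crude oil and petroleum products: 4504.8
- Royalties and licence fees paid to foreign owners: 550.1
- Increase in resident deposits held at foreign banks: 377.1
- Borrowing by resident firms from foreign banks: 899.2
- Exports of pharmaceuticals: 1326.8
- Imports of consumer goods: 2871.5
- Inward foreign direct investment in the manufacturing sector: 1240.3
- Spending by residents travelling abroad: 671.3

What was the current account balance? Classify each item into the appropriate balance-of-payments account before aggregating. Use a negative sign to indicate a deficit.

2091.9

Goods: -2101.1 + 1326.8 - 2871.5 + 4504.8 + 1173.2 = 2032.2
Services: -671.3 + 902.6 - 550.1 = -318.8
Secondary income: 378.5
Current account = 2032.2 + (-318.8) + 378.5 = 2091.9
(Excluded from the current account — financial account: acquisition of a foreign subsidiary by a resident firm (outward FDI) 1493.0, increase in resident deposits held at foreign banks 377.1, borrowing by resident firms from foreign banks 899.2, inward foreign direct investment in the manufacturing sector 1240.3.)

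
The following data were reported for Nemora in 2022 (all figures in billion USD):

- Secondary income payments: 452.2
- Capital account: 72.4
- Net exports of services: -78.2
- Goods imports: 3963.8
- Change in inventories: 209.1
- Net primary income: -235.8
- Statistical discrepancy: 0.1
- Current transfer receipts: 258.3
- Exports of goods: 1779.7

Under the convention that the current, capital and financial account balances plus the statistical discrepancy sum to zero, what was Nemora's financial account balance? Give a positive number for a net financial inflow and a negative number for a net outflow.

Goods balance = 1779.7 - 3963.8 = -2184.1
Services balance = -78.2
Trade balance (goods + services) = -2184.1 + (-78.2) = -2262.3
Net primary income = -235.8
Net secondary income = 258.3 - 452.2 = -193.9
Current account = -2262.3 + (-235.8) + (-193.9) = -2692.0
Financial account = -(-2692.0 + 72.4 + 0.1) = 2619.5

2619.5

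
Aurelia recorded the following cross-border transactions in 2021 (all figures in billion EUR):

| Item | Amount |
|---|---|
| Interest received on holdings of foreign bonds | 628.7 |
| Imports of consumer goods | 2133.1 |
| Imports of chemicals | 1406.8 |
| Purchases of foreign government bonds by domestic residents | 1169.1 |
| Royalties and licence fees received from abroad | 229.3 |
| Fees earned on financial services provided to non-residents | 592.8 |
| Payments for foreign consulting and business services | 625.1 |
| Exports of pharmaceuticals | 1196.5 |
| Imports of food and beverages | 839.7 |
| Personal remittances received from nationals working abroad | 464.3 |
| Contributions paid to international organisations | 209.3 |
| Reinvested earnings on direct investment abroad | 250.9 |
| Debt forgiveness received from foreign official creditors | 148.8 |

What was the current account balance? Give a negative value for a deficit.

Goods: -1406.8 + 1196.5 - 839.7 - 2133.1 = -3183.1
Services: 592.8 + 229.3 - 625.1 = 197.0
Primary income: 628.7 + 250.9 = 879.6
Secondary income: -209.3 + 464.3 = 255.0
Current account = (-3183.1) + 197.0 + 879.6 + 255.0 = -1851.5
(Excluded from the current account — financial account: purchases of foreign government bonds by domestic residents 1169.1; capital account: debt forgiveness received from foreign official creditors 148.8.)

-1851.5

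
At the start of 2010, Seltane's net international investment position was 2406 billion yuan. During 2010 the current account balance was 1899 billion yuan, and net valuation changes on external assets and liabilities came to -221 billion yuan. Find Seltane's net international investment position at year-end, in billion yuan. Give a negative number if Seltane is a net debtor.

4084

Change in NIIP = current account + net valuation change = 1899 + (-221) = 1678
End-of-year NIIP = 2406 + 1678 = 4084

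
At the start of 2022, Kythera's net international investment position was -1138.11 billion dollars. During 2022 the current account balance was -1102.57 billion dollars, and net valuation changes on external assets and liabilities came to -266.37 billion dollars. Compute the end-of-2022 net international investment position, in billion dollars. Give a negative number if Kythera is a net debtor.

Change in NIIP = current account + net valuation change = -1102.57 + (-266.37) = -1368.94
End-of-year NIIP = -1138.11 + (-1368.94) = -2507.05

-2507.05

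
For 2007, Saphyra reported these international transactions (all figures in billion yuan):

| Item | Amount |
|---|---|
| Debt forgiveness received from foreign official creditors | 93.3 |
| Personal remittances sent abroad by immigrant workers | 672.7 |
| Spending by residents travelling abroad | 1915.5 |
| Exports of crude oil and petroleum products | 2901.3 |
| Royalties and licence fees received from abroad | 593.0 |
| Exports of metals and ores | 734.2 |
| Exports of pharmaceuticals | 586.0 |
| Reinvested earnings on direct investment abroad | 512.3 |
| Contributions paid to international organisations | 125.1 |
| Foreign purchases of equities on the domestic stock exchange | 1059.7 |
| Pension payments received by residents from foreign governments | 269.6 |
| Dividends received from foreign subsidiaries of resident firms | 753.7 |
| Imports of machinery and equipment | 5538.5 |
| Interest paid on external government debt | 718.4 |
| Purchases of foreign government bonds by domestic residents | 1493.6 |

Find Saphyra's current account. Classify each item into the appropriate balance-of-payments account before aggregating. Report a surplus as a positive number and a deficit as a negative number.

Goods: 2901.3 + 586.0 + 734.2 - 5538.5 = -1317.0
Services: 593.0 - 1915.5 = -1322.5
Primary income: -718.4 + 512.3 + 753.7 = 547.6
Secondary income: -125.1 - 672.7 + 269.6 = -528.2
Current account = (-1317.0) + (-1322.5) + 547.6 + (-528.2) = -2620.1
(Excluded from the current account — capital account: debt forgiveness received from foreign official creditors 93.3; financial account: foreign purchases of equities on the domestic stock exchange 1059.7, purchases of foreign government bonds by domestic residents 1493.6.)

-2620.1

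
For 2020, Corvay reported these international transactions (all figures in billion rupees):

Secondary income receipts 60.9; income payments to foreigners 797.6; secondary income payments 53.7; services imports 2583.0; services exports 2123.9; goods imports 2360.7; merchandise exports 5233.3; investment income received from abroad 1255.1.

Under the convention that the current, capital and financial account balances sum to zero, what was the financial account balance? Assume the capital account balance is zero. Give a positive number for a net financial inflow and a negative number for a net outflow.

Goods balance = 5233.3 - 2360.7 = 2872.6
Services balance = 2123.9 - 2583.0 = -459.1
Trade balance (goods + services) = 2872.6 + (-459.1) = 2413.5
Net primary income = 1255.1 - 797.6 = 457.5
Net secondary income = 60.9 - 53.7 = 7.2
Current account = 2413.5 + 457.5 + 7.2 = 2878.2
Financial account = -(2878.2) = -2878.2

-2878.2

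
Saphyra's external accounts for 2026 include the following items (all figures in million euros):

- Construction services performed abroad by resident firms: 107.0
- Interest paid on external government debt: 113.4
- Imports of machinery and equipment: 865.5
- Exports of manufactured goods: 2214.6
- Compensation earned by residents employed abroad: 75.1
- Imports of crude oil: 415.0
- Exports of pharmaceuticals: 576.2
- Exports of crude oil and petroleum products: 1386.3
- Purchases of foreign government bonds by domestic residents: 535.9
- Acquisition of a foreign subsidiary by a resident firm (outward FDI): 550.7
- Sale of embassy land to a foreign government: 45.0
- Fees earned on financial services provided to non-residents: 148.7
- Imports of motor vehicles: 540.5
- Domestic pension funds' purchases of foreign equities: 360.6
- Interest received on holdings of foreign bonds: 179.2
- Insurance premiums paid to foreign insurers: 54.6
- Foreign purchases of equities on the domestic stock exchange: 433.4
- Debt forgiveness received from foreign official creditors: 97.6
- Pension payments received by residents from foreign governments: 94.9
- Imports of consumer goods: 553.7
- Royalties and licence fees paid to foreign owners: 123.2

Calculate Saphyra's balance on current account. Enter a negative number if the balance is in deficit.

2116.1

Goods: 576.2 - 415.0 - 865.5 - 540.5 - 553.7 + 1386.3 + 2214.6 = 1802.4
Services: 107.0 + 148.7 - 54.6 - 123.2 = 77.9
Primary income: 179.2 - 113.4 + 75.1 = 140.9
Secondary income: 94.9
Current account = 1802.4 + 77.9 + 140.9 + 94.9 = 2116.1
(Excluded from the current account — financial account: purchases of foreign government bonds by domestic residents 535.9, acquisition of a foreign subsidiary by a resident firm (outward FDI) 550.7, domestic pension funds' purchases of foreign equities 360.6, foreign purchases of equities on the domestic stock exchange 433.4; capital account: sale of embassy land to a foreign government 45.0, debt forgiveness received from foreign official creditors 97.6.)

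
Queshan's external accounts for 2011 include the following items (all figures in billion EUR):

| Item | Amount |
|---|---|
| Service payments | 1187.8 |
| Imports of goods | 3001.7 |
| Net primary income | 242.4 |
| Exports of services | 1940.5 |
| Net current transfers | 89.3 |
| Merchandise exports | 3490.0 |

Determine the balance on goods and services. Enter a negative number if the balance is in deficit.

Goods balance = 3490.0 - 3001.7 = 488.3
Services balance = 1940.5 - 1187.8 = 752.7
Trade balance (goods + services) = 488.3 + 752.7 = 1241.0

1241.0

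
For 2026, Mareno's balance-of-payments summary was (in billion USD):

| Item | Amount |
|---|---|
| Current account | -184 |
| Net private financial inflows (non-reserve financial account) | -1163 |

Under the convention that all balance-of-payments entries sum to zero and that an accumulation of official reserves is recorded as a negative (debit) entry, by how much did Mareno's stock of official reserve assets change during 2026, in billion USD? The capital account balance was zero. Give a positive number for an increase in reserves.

Official reserve transactions balance = -((-184) + (-1163)) = 1347
An accumulation of reserves is recorded as a debit (negative entry), so the change in the stock of reserves is the negative of that balance.
Change in official reserves = -(1347) = -1347

-1347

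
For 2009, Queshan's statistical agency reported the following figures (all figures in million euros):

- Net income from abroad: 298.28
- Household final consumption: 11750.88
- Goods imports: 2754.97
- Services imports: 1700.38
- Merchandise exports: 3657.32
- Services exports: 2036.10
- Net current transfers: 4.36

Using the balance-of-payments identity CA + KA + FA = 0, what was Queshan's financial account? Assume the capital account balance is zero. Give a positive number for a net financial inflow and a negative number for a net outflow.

Goods balance = 3657.32 - 2754.97 = 902.35
Services balance = 2036.10 - 1700.38 = 335.72
Trade balance (goods + services) = 902.35 + 335.72 = 1238.07
Net primary income = 298.28
Net secondary income = 4.36
Current account = 1238.07 + 298.28 + 4.36 = 1540.71
Financial account = -(1540.71) = -1540.71

-1540.71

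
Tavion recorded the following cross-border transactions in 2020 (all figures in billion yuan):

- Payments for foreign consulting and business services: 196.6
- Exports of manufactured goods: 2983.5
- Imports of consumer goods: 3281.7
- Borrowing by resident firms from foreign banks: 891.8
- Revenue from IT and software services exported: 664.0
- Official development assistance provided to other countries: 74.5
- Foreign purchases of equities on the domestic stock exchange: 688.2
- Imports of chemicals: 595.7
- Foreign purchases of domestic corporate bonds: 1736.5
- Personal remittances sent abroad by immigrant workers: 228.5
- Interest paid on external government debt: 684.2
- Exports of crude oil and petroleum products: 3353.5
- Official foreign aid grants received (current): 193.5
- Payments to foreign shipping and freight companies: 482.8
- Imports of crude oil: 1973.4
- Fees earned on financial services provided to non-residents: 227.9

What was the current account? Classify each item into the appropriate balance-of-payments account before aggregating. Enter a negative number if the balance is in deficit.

-95.0

Goods: -595.7 - 1973.4 + 2983.5 + 3353.5 - 3281.7 = 486.2
Services: -196.6 - 482.8 + 227.9 + 664.0 = 212.5
Primary income: -684.2
Secondary income: -228.5 + 193.5 - 74.5 = -109.5
Current account = 486.2 + 212.5 + (-684.2) + (-109.5) = -95.0
(Excluded from the current account — financial account: borrowing by resident firms from foreign banks 891.8, foreign purchases of equities on the domestic stock exchange 688.2, foreign purchases of domestic corporate bonds 1736.5.)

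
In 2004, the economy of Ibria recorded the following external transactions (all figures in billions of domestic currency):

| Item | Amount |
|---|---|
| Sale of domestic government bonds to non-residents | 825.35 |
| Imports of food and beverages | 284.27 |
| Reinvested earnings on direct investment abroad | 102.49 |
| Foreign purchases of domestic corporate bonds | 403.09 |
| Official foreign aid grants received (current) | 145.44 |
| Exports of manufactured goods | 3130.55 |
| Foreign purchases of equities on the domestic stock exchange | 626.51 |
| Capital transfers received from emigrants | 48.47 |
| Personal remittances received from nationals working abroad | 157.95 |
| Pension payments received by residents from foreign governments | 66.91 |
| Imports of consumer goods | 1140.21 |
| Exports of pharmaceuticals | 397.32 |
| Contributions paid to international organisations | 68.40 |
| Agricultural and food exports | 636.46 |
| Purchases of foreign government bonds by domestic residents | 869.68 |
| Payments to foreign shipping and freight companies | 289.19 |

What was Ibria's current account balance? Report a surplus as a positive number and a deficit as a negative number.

2855.05

Goods: 3130.55 - 284.27 + 636.46 - 1140.21 + 397.32 = 2739.85
Services: -289.19
Primary income: 102.49
Secondary income: 145.44 + 157.95 + 66.91 - 68.40 = 301.90
Current account = 2739.85 + (-289.19) + 102.49 + 301.90 = 2855.05
(Excluded from the current account — financial account: sale of domestic government bonds to non-residents 825.35, foreign purchases of domestic corporate bonds 403.09, foreign purchases of equities on the domestic stock exchange 626.51, purchases of foreign government bonds by domestic residents 869.68; capital account: capital transfers received from emigrants 48.47.)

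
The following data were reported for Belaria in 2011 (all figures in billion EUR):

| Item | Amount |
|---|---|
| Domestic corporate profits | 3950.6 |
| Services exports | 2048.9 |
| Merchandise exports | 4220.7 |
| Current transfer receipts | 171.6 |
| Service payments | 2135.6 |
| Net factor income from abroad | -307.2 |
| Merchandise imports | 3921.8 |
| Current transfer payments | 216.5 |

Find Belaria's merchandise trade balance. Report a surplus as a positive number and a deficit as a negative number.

298.9

Goods balance = 4220.7 - 3921.8 = 298.9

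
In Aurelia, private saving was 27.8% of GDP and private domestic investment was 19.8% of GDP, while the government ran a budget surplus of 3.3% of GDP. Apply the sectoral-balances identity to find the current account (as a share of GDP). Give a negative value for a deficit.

By the sectoral-balances identity, CA = (S_private - I) + (T - G).
Private balance = 27.8 - 19.8 = 8.0
Government balance (T - G) = 3.3
CA = 8.0 + 3.3 = 11.3

11.3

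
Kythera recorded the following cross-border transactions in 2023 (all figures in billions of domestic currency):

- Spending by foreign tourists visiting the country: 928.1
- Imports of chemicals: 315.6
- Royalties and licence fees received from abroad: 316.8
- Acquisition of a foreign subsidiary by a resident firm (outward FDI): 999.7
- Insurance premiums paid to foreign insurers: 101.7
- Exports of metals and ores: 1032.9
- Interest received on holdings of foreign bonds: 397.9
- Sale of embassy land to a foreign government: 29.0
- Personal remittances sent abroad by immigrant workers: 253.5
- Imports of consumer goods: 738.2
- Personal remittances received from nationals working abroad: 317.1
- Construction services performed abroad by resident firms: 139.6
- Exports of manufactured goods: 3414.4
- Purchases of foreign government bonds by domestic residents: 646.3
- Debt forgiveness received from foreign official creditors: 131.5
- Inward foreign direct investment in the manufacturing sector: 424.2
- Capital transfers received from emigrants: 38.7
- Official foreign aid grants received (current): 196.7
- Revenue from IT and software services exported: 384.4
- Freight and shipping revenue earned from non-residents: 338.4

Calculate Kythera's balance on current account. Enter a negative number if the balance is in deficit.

6057.3

Goods: 3414.4 - 738.2 + 1032.9 - 315.6 = 3393.5
Services: -101.7 + 316.8 + 139.6 + 338.4 + 384.4 + 928.1 = 2005.6
Primary income: 397.9
Secondary income: 196.7 + 317.1 - 253.5 = 260.3
Current account = 3393.5 + 2005.6 + 397.9 + 260.3 = 6057.3
(Excluded from the current account — financial account: acquisition of a foreign subsidiary by a resident firm (outward FDI) 999.7, purchases of foreign government bonds by domestic residents 646.3, inward foreign direct investment in the manufacturing sector 424.2; capital account: sale of embassy land to a foreign government 29.0, debt forgiveness received from foreign official creditors 131.5, capital transfers received from emigrants 38.7.)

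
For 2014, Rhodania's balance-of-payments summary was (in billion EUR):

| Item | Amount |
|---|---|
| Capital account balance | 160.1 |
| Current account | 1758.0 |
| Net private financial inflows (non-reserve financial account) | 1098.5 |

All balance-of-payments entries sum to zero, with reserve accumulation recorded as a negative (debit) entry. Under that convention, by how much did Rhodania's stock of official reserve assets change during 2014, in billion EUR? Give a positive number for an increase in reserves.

Official reserve transactions balance = -(1758.0 + 160.1 + 1098.5) = -3016.6
An accumulation of reserves is recorded as a debit (negative entry), so the change in the stock of reserves is the negative of that balance.
Change in official reserves = -(-3016.6) = 3016.6

3016.6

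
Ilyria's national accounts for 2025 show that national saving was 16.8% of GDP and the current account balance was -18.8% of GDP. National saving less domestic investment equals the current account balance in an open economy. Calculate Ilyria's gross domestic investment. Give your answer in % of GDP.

S - I = CA (net lending to the rest of the world).
I = S - CA = 16.8 - (-18.8) = 35.6

35.6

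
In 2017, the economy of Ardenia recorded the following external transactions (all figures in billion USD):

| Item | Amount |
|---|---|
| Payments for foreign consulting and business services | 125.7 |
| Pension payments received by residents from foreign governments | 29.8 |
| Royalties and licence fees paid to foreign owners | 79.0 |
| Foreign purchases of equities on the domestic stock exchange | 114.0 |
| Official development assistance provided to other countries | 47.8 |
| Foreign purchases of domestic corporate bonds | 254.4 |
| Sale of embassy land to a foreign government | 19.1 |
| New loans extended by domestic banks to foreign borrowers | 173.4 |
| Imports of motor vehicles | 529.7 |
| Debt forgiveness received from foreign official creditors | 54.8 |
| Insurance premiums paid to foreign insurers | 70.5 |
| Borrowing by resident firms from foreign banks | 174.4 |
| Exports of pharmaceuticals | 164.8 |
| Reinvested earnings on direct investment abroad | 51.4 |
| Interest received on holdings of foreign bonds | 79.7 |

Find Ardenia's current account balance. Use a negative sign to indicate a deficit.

-527.0

Goods: 164.8 - 529.7 = -364.9
Services: -79.0 - 125.7 - 70.5 = -275.2
Primary income: 51.4 + 79.7 = 131.1
Secondary income: -47.8 + 29.8 = -18.0
Current account = (-364.9) + (-275.2) + 131.1 + (-18.0) = -527.0
(Excluded from the current account — financial account: foreign purchases of equities on the domestic stock exchange 114.0, foreign purchases of domestic corporate bonds 254.4, new loans extended by domestic banks to foreign borrowers 173.4, borrowing by resident firms from foreign banks 174.4; capital account: sale of embassy land to a foreign government 19.1, debt forgiveness received from foreign official creditors 54.8.)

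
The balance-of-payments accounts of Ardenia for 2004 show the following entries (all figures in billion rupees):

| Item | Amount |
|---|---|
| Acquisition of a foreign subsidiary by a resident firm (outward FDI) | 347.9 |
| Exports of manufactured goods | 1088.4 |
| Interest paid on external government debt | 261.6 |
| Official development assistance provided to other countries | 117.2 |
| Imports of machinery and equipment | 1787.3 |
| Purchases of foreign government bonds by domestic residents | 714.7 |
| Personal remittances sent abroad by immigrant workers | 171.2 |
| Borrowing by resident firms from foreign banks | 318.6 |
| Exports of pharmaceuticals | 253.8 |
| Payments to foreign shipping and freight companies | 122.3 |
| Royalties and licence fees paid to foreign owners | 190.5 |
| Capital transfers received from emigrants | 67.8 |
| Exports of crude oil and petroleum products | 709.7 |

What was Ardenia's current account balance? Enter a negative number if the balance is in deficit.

Goods: 709.7 + 1088.4 + 253.8 - 1787.3 = 264.6
Services: -122.3 - 190.5 = -312.8
Primary income: -261.6
Secondary income: -171.2 - 117.2 = -288.4
Current account = 264.6 + (-312.8) + (-261.6) + (-288.4) = -598.2
(Excluded from the current account — financial account: acquisition of a foreign subsidiary by a resident firm (outward FDI) 347.9, purchases of foreign government bonds by domestic residents 714.7, borrowing by resident firms from foreign banks 318.6; capital account: capital transfers received from emigrants 67.8.)

-598.2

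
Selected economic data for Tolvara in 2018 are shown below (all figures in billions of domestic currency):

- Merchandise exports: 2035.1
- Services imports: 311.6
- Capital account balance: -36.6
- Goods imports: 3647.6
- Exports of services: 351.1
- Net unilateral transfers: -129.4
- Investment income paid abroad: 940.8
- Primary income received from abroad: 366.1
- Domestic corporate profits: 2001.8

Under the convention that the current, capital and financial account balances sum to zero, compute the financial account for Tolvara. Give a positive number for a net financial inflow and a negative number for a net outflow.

2313.7

Goods balance = 2035.1 - 3647.6 = -1612.5
Services balance = 351.1 - 311.6 = 39.5
Trade balance (goods + services) = -1612.5 + 39.5 = -1573.0
Net primary income = 366.1 - 940.8 = -574.7
Net secondary income = -129.4
Current account = -1573.0 + (-574.7) + (-129.4) = -2277.1
Financial account = -(-2277.1 + (-36.6)) = 2313.7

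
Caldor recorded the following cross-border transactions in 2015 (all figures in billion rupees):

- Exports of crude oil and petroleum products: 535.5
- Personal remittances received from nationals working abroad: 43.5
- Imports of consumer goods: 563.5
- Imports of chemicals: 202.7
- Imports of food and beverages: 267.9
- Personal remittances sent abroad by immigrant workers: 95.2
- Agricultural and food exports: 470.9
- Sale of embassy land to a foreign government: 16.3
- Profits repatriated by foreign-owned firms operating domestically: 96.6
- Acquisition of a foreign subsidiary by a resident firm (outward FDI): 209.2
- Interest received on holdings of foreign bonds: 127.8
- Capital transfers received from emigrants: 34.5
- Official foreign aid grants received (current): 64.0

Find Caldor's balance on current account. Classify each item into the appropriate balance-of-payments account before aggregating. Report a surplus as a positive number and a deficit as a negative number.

Goods: -202.7 + 470.9 + 535.5 - 563.5 - 267.9 = -27.7
Primary income: -96.6 + 127.8 = 31.2
Secondary income: -95.2 + 64.0 + 43.5 = 12.3
Current account = (-27.7) + 31.2 + 12.3 = 15.8
(Excluded from the current account — capital account: sale of embassy land to a foreign government 16.3, capital transfers received from emigrants 34.5; financial account: acquisition of a foreign subsidiary by a resident firm (outward FDI) 209.2.)

15.8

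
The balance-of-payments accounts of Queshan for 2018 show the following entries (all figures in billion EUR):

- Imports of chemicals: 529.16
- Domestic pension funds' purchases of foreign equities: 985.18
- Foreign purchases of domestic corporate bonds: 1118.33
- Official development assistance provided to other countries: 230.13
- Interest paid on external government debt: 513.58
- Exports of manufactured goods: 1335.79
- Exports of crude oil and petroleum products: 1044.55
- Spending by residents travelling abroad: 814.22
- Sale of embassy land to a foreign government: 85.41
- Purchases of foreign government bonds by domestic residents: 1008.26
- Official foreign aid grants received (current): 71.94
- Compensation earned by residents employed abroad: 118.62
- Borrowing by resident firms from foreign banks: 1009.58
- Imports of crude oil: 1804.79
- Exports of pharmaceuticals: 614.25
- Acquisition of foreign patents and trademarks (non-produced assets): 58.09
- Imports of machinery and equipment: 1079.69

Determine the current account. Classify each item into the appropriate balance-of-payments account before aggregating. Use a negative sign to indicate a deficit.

Goods: -1079.69 - 529.16 + 1335.79 - 1804.79 + 1044.55 + 614.25 = -419.05
Services: -814.22
Primary income: 118.62 - 513.58 = -394.96
Secondary income: 71.94 - 230.13 = -158.19
Current account = (-419.05) + (-814.22) + (-394.96) + (-158.19) = -1786.42
(Excluded from the current account — financial account: domestic pension funds' purchases of foreign equities 985.18, foreign purchases of domestic corporate bonds 1118.33, purchases of foreign government bonds by domestic residents 1008.26, borrowing by resident firms from foreign banks 1009.58; capital account: sale of embassy land to a foreign government 85.41, acquisition of foreign patents and trademarks (non-produced assets) 58.09.)

-1786.42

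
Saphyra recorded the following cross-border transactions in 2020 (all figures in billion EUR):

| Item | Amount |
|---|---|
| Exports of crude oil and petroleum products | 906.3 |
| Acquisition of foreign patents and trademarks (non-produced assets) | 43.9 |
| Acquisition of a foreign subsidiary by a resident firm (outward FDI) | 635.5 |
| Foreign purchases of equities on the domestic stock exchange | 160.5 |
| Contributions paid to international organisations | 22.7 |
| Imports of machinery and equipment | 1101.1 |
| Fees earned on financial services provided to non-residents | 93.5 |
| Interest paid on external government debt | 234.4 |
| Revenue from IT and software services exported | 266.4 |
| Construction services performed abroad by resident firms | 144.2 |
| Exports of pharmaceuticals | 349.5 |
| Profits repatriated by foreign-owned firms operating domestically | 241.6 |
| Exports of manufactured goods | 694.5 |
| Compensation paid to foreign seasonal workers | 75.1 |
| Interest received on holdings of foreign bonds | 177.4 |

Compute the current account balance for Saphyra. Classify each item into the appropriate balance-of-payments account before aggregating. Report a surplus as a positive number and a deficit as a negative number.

956.9

Goods: 349.5 + 906.3 + 694.5 - 1101.1 = 849.2
Services: 266.4 + 144.2 + 93.5 = 504.1
Primary income: 177.4 - 234.4 - 241.6 - 75.1 = -373.7
Secondary income: -22.7
Current account = 849.2 + 504.1 + (-373.7) + (-22.7) = 956.9
(Excluded from the current account — capital account: acquisition of foreign patents and trademarks (non-produced assets) 43.9; financial account: acquisition of a foreign subsidiary by a resident firm (outward FDI) 635.5, foreign purchases of equities on the domestic stock exchange 160.5.)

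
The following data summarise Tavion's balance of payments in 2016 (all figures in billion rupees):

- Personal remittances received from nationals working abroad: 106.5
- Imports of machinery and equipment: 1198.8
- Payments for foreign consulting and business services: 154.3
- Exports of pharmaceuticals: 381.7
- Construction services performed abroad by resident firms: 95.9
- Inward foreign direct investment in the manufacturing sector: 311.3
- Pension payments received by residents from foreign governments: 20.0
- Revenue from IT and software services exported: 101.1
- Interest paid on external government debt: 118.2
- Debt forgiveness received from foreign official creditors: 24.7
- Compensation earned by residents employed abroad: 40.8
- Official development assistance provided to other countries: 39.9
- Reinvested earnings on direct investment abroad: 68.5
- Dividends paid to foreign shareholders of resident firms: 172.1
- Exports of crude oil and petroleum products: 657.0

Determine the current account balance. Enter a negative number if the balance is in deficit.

-211.8

Goods: 657.0 + 381.7 - 1198.8 = -160.1
Services: -154.3 + 101.1 + 95.9 = 42.7
Primary income: -172.1 + 40.8 - 118.2 + 68.5 = -181.0
Secondary income: 106.5 - 39.9 + 20.0 = 86.6
Current account = (-160.1) + 42.7 + (-181.0) + 86.6 = -211.8
(Excluded from the current account — financial account: inward foreign direct investment in the manufacturing sector 311.3; capital account: debt forgiveness received from foreign official creditors 24.7.)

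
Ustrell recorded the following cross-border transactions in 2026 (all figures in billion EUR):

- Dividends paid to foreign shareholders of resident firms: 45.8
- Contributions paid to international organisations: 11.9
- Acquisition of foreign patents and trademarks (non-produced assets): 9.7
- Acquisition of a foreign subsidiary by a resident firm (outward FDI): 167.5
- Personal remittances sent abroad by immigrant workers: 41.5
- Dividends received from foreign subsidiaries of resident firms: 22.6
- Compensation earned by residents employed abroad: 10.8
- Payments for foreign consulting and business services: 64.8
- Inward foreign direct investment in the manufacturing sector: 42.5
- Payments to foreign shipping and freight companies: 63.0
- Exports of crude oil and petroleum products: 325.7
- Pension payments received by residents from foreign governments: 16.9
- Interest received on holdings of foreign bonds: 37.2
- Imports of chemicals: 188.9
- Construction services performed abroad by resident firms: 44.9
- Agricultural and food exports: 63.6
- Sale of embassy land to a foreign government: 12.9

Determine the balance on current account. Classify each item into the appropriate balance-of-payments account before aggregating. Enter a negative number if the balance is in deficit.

Goods: 63.6 - 188.9 + 325.7 = 200.4
Services: -64.8 - 63.0 + 44.9 = -82.9
Primary income: 37.2 + 22.6 + 10.8 - 45.8 = 24.8
Secondary income: -11.9 + 16.9 - 41.5 = -36.5
Current account = 200.4 + (-82.9) + 24.8 + (-36.5) = 105.8
(Excluded from the current account — capital account: acquisition of foreign patents and trademarks (non-produced assets) 9.7, sale of embassy land to a foreign government 12.9; financial account: acquisition of a foreign subsidiary by a resident firm (outward FDI) 167.5, inward foreign direct investment in the manufacturing sector 42.5.)

105.8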